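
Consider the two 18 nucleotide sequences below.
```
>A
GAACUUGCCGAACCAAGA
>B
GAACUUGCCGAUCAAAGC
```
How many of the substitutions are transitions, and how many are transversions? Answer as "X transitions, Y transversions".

Transitions (purine↔purine or pyrimidine↔pyrimidine): none.
Transversions (purine↔pyrimidine): 12 A→U, 14 C→A, 18 A→C.

0 transitions, 3 transversions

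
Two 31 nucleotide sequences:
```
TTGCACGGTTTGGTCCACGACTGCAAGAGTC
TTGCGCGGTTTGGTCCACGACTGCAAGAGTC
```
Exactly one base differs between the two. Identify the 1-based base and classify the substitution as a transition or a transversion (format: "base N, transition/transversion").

base 5, transition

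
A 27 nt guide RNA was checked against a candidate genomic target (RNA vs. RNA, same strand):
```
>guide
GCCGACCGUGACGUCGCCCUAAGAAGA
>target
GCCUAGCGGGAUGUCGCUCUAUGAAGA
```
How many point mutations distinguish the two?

6

Mismatches (1-based): base 4: G→U; base 6: C→G; base 9: U→G; base 12: C→U; base 18: C→U; base 22: A→U.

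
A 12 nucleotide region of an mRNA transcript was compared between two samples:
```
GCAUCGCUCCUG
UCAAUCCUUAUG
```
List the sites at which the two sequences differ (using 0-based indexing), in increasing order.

0, 3, 4, 5, 8, 9

Differences at site 0 (G→U), site 3 (U→A), site 4 (C→U), site 5 (G→C), site 8 (C→U), site 9 (C→A).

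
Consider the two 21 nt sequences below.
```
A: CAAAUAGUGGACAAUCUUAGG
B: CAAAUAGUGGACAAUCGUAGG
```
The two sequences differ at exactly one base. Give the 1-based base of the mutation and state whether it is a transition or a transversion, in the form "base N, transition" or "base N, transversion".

The sequences differ only at base 17: U→G (pyrimidine→purine), a transversion.

base 17, transversion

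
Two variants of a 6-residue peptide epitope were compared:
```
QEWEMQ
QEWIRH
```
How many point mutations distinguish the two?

Mismatches (1-based): residue 4: E→I; residue 5: M→R; residue 6: Q→H.

3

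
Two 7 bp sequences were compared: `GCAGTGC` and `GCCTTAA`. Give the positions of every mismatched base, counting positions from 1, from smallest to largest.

Differences at position 3 (A→C), position 4 (G→T), position 6 (G→A), position 7 (C→A).

3, 4, 6, 7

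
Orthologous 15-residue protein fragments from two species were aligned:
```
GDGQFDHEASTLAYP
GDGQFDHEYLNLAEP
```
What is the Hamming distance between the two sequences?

4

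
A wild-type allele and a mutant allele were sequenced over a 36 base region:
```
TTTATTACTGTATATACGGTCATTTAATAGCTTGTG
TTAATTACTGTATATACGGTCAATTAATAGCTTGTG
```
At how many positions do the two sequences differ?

Mismatches (1-based): position 3: T→A; position 23: T→A.

2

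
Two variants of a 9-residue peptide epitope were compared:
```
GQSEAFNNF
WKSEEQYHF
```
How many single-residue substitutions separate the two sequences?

Mismatches (1-based): residue 1: G→W; residue 2: Q→K; residue 5: A→E; residue 6: F→Q; residue 7: N→Y; residue 8: N→H.

6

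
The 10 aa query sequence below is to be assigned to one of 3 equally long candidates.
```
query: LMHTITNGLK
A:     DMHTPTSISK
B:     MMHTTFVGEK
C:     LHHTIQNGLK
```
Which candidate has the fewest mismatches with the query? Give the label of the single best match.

C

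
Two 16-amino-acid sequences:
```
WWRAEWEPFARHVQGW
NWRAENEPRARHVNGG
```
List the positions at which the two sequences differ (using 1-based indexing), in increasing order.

1, 6, 9, 14, 16

Scanning 1-based: 1: W/N; 6: W/N; 9: F/R; 14: Q/N; 16: W/G.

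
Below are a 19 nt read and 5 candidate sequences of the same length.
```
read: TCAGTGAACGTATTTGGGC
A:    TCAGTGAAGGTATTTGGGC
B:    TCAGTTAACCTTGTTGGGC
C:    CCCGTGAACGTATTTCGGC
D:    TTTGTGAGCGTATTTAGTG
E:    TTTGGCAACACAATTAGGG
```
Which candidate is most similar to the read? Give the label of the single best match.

A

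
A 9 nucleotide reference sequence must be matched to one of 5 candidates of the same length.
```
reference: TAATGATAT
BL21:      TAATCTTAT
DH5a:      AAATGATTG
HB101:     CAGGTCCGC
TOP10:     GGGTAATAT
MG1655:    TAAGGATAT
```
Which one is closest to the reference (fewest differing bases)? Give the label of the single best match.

MG1655

BL21 differs at 2 bases; DH5a differs at 3 bases; HB101 differs at 8 bases; TOP10 differs at 4 bases; MG1655 differs at 1 base. The closest is MG1655.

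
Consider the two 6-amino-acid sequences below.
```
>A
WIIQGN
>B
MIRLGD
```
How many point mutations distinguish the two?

The sequences differ at residues 1, 3, 4, 6 (1-based) — 4 in total.

4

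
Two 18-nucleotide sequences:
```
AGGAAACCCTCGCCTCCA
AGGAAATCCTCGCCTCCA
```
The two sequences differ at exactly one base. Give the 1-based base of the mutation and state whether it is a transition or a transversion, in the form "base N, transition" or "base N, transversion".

base 7, transition

Base 7 changes C→T. C is a pyrimidine and T is a pyrimidine, so this is a transition.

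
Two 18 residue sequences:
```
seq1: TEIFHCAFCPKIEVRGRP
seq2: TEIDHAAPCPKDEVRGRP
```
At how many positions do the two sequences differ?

4

The sequences differ at positions 4, 6, 8, 12 (1-based) — 4 in total.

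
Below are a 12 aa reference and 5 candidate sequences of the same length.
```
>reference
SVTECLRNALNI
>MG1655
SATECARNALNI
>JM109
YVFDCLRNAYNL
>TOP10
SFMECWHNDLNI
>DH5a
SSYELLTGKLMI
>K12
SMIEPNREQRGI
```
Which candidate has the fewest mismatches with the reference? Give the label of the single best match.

Hamming distances to reference — MG1655: 2; JM109: 5; TOP10: 5; DH5a: 7; K12: 8.
Smallest is MG1655 with 2 mismatches.

MG1655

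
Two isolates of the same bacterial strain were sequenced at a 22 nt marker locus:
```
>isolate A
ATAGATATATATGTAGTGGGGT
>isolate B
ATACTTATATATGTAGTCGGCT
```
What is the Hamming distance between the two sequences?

4

Mismatches (1-based): position 4: G→C; position 5: A→T; position 18: G→C; position 21: G→C.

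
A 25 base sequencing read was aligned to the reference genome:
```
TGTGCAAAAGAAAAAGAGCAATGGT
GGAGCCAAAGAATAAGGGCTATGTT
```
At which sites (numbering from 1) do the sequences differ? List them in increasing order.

1, 3, 6, 13, 17, 20, 24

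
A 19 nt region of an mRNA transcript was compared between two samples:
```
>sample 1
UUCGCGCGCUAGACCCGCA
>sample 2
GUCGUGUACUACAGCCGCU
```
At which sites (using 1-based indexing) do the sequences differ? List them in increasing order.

1, 5, 7, 8, 12, 14, 19

Scanning 1-based: 1: U/G; 5: C/U; 7: C/U; 8: G/A; 12: G/C; 14: C/G; 19: A/U.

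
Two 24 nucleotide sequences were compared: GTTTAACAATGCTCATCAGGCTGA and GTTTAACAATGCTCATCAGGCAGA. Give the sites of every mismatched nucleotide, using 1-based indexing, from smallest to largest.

22

Differences at site 22 (T→A).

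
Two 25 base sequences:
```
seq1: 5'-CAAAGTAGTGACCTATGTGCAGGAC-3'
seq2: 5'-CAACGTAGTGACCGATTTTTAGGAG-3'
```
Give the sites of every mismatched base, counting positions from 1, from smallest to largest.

4, 14, 17, 19, 20, 25

Scanning 1-based: 4: A/C; 14: T/G; 17: G/T; 19: G/T; 20: C/T; 25: C/G.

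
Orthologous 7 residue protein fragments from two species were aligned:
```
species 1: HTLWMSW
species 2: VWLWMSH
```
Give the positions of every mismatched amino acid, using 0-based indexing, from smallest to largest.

0, 1, 6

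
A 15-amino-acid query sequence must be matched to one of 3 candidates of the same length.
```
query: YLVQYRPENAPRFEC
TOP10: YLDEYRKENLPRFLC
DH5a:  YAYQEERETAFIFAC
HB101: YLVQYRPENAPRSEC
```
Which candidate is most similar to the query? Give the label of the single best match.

TOP10 differs at 5 residues; DH5a differs at 9 residues; HB101 differs at 1 residue. The closest is HB101.

HB101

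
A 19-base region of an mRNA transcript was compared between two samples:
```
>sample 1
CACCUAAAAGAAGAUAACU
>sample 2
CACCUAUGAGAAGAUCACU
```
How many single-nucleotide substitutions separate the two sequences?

3

The sequences differ at positions 7, 8, 16 (1-based) — 3 in total.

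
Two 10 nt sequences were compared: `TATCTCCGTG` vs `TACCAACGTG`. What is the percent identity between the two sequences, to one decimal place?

70.0%

3 positions differ (3, 5, 6), so 7 of 10 match: 7/10 = 70%.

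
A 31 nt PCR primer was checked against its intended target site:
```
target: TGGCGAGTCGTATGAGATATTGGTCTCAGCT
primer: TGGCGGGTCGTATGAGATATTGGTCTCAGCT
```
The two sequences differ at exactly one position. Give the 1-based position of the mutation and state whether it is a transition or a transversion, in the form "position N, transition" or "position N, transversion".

position 6, transition

The sequences differ only at position 6: A→G (purine→purine), a transition.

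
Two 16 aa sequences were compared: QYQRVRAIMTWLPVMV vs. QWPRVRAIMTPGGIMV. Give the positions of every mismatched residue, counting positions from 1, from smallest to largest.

2, 3, 11, 12, 13, 14

Scanning 1-based: 2: Y/W; 3: Q/P; 11: W/P; 12: L/G; 13: P/G; 14: V/I.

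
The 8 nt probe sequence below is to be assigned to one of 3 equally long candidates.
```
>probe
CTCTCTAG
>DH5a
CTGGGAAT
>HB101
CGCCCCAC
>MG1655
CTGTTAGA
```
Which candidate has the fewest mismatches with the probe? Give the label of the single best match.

HB101

DH5a differs at 5 positions; HB101 differs at 4 positions; MG1655 differs at 5 positions. The closest is HB101.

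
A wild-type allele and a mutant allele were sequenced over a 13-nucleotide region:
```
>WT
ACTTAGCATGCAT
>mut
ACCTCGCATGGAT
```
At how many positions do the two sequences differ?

Mismatches (1-based): position 3: T→C; position 5: A→C; position 11: C→G.

3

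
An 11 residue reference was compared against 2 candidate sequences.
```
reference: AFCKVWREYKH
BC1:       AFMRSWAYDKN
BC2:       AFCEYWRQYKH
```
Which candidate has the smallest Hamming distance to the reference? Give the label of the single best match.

BC1 differs at 7 positions; BC2 differs at 3 positions. The closest is BC2.

BC2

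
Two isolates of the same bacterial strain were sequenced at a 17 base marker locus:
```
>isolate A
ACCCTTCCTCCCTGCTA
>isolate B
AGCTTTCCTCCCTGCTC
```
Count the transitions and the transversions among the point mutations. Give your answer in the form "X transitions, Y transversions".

1 transition, 2 transversions

Transitions (purine↔purine or pyrimidine↔pyrimidine): 4 C→T.
Transversions (purine↔pyrimidine): 2 C→G, 17 A→C.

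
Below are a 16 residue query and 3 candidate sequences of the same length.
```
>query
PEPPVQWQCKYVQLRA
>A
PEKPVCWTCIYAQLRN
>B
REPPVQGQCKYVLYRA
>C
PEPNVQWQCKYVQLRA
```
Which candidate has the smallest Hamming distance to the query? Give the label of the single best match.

C

Hamming distances to query — A: 6; B: 4; C: 1.
Smallest is C with 1 mismatch.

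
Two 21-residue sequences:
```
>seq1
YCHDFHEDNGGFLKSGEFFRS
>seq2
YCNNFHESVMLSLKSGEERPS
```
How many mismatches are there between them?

10

Comparing position by position, 10 positions differ: 3 (H/N), 4 (D/N), 8 (D/S), 9 (N/V), 10 (G/M), 11 (G/L), 12 (F/S), 18 (F/E), 19 (F/R), 20 (R/P).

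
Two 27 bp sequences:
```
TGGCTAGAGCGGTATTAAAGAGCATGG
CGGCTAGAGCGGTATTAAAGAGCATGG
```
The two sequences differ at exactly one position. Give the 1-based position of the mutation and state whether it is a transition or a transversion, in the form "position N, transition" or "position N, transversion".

position 1, transition

Position 1 changes T→C. T is a pyrimidine and C is a pyrimidine, so this is a transition.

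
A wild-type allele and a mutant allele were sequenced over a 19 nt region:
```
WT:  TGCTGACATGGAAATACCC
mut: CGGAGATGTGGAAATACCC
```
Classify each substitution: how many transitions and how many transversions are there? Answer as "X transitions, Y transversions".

3 transitions, 2 transversions

Transitions (purine↔purine or pyrimidine↔pyrimidine): 1 T→C, 7 C→T, 8 A→G.
Transversions (purine↔pyrimidine): 3 C→G, 4 T→A.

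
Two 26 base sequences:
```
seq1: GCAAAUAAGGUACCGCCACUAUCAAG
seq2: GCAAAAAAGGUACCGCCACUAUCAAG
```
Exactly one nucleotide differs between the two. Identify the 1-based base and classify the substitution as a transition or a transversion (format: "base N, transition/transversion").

base 6, transversion

The sequences differ only at base 6: U→A (pyrimidine→purine), a transversion.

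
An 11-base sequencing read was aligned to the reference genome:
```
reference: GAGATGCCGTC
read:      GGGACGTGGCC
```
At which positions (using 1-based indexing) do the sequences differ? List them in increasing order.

2, 5, 7, 8, 10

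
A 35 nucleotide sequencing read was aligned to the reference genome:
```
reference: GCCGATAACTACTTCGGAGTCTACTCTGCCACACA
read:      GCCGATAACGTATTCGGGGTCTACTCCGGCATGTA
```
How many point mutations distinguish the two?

9

The sequences differ at bases 10, 11, 12, 18, 27, 29, 32, 33, 34 (1-based) — 9 in total.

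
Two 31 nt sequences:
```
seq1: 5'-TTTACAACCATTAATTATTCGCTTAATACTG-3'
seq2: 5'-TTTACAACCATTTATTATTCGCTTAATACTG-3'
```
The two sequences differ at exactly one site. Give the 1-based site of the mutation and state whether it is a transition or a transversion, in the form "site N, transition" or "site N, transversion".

The sequences differ only at site 13: A→T (purine→pyrimidine), a transversion.

site 13, transversion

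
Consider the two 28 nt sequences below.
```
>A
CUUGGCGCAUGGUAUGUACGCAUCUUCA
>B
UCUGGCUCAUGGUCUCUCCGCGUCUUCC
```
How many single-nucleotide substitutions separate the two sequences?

The sequences differ at bases 1, 2, 7, 14, 16, 18, 22, 28 (1-based) — 8 in total.

8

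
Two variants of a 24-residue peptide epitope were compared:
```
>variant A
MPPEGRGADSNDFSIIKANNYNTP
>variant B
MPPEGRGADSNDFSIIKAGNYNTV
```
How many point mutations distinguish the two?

2

Mismatches (1-based): position 19: N→G; position 24: P→V.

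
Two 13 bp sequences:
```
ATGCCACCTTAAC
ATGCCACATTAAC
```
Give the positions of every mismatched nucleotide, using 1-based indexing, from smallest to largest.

8

Scanning 1-based: 8: C/A.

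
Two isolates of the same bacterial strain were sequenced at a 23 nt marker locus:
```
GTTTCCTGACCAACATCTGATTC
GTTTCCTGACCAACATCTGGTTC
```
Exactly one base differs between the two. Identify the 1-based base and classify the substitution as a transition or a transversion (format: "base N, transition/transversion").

base 20, transition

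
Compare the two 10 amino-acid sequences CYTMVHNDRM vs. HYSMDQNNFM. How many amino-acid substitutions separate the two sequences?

Mismatches (1-based): position 1: C→H; position 3: T→S; position 5: V→D; position 6: H→Q; position 8: D→N; position 9: R→F.

6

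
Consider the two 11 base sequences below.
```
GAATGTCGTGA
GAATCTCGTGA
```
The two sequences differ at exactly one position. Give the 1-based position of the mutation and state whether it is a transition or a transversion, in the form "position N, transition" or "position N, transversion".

position 5, transversion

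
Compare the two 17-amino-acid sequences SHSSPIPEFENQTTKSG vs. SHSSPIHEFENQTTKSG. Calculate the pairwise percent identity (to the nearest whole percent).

94%

1 position differs (7), so 16 of 17 match: 16/17 = 94.12%.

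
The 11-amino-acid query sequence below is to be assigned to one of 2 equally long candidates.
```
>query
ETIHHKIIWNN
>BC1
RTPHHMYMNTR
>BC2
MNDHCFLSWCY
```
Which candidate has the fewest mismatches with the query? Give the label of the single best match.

BC1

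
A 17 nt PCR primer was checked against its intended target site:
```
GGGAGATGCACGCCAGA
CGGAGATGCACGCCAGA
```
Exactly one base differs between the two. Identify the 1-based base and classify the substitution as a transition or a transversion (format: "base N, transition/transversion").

base 1, transversion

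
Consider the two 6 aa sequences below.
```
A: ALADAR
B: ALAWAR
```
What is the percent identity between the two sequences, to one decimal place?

83.3%

1 position differs (4), so 5 of 6 match: 5/6 = 83.33%.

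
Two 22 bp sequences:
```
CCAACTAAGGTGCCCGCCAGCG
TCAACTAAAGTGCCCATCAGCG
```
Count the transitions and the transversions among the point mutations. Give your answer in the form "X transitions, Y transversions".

4 transitions, 0 transversions

Mismatches (1-based):
position 1: C→T (pyrimidine→pyrimidine, transition)
position 9: G→A (purine→purine, transition)
position 16: G→A (purine→purine, transition)
position 17: C→T (pyrimidine→pyrimidine, transition)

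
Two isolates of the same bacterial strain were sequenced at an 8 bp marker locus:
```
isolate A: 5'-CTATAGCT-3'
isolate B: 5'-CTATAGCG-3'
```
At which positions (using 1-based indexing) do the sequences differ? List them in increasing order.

8

Scanning 1-based: 8: T/G.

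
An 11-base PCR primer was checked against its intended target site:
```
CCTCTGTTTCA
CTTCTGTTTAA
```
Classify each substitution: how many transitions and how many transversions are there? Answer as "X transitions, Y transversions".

Transitions (purine↔purine or pyrimidine↔pyrimidine): 2 C→T.
Transversions (purine↔pyrimidine): 10 C→A.

1 transition, 1 transversion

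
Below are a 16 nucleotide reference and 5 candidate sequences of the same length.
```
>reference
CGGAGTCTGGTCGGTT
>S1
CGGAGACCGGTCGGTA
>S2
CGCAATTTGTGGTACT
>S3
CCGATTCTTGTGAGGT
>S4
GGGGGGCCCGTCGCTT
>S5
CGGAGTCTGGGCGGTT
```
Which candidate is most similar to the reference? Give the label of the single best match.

S1 differs at 3 bases; S2 differs at 9 bases; S3 differs at 6 bases; S4 differs at 6 bases; S5 differs at 1 base. The closest is S5.

S5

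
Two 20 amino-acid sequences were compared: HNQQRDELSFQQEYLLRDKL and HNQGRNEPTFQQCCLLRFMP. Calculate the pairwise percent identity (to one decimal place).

55.0%

Mismatches at positions 4, 6, 8, 9, 13, 14, 18, 19, 20 (1-based): 9 of 20.
Identical positions: 11/20 = 55% → 55.0%.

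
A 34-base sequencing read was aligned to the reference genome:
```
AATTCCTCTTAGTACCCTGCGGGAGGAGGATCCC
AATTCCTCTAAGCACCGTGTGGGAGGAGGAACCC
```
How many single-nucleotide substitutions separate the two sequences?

The sequences differ at positions 10, 13, 17, 20, 31 (1-based) — 5 in total.

5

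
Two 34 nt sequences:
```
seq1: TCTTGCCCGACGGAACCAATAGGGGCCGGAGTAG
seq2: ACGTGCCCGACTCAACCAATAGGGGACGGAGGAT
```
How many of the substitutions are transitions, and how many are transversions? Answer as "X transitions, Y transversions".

0 transitions, 7 transversions

Transitions (purine↔purine or pyrimidine↔pyrimidine): none.
Transversions (purine↔pyrimidine): 1 T→A, 3 T→G, 12 G→T, 13 G→C, 26 C→A, 32 T→G, 34 G→T.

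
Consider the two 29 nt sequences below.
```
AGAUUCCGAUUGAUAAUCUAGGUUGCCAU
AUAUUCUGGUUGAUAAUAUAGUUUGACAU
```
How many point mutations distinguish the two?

Mismatches (1-based): base 2: G→U; base 7: C→U; base 9: A→G; base 18: C→A; base 22: G→U; base 26: C→A.

6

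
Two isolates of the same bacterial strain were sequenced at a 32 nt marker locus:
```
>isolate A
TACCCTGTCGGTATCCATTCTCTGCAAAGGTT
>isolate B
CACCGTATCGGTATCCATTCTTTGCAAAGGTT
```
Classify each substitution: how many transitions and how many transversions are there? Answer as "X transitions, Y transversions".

3 transitions, 1 transversion

Mismatches (1-based):
site 1: T→C (pyrimidine→pyrimidine, transition)
site 5: C→G (pyrimidine→purine, transversion)
site 7: G→A (purine→purine, transition)
site 22: C→T (pyrimidine→pyrimidine, transition)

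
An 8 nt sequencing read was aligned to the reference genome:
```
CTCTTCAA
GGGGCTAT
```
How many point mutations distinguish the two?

7

Mismatches (1-based): base 1: C→G; base 2: T→G; base 3: C→G; base 4: T→G; base 5: T→C; base 6: C→T; base 8: A→T.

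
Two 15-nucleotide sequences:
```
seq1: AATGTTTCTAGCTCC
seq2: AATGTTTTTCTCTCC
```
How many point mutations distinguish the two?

The sequences differ at bases 8, 10, 11 (1-based) — 3 in total.

3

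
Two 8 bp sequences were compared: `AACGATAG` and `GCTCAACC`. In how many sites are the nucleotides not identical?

Mismatches (1-based): site 1: A→G; site 2: A→C; site 3: C→T; site 4: G→C; site 6: T→A; site 7: A→C; site 8: G→C.

7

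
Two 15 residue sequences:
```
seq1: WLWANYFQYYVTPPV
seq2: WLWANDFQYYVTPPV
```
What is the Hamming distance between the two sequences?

1

The sequences differ at positions 6 (1-based) — 1 in total.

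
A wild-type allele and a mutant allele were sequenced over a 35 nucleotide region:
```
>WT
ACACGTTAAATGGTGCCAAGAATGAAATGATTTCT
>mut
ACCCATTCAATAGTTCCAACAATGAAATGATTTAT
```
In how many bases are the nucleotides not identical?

The sequences differ at bases 3, 5, 8, 12, 15, 20, 34 (1-based) — 7 in total.

7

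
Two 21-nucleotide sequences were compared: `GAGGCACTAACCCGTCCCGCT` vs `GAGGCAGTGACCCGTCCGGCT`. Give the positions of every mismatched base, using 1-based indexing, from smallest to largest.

Differences at position 7 (C→G), position 9 (A→G), position 18 (C→G).

7, 9, 18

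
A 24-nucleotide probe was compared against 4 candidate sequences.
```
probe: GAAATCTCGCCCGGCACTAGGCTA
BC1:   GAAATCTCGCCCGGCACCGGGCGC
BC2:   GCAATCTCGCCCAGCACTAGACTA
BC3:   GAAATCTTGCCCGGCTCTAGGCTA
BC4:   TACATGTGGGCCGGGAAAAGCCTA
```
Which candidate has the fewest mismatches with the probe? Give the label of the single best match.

BC3

BC1 differs at 4 bases; BC2 differs at 3 bases; BC3 differs at 2 bases; BC4 differs at 9 bases. The closest is BC3.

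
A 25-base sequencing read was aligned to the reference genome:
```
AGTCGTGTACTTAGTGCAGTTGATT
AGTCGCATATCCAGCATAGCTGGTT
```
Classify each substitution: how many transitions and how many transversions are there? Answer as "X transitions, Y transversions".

Mismatches (1-based):
base 6: T→C (pyrimidine→pyrimidine, transition)
base 7: G→A (purine→purine, transition)
base 10: C→T (pyrimidine→pyrimidine, transition)
base 11: T→C (pyrimidine→pyrimidine, transition)
base 12: T→C (pyrimidine→pyrimidine, transition)
base 15: T→C (pyrimidine→pyrimidine, transition)
base 16: G→A (purine→purine, transition)
base 17: C→T (pyrimidine→pyrimidine, transition)
base 20: T→C (pyrimidine→pyrimidine, transition)
base 23: A→G (purine→purine, transition)

10 transitions, 0 transversions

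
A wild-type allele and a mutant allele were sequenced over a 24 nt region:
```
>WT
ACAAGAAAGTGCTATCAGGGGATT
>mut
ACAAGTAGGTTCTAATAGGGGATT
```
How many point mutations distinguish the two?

5

The sequences differ at sites 6, 8, 11, 15, 16 (1-based) — 5 in total.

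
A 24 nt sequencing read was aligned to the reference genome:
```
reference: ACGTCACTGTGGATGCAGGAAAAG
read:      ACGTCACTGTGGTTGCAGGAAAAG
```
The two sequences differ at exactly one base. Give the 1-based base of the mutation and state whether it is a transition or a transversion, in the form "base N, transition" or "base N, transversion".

base 13, transversion

Base 13 changes A→T. A is a purine and T is a pyrimidine, so this is a transversion.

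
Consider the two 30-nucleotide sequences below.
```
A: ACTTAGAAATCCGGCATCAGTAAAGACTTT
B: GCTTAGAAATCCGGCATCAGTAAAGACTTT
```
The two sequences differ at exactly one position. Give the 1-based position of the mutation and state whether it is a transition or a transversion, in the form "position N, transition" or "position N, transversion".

position 1, transition

Position 1 changes A→G. A is a purine and G is a purine, so this is a transition.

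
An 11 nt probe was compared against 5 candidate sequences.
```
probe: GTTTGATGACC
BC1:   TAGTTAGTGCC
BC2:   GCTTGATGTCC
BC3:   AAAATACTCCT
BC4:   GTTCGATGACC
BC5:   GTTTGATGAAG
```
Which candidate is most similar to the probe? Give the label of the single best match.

Hamming distances to probe — BC1: 7; BC2: 2; BC3: 9; BC4: 1; BC5: 2.
Smallest is BC4 with 1 mismatch.

BC4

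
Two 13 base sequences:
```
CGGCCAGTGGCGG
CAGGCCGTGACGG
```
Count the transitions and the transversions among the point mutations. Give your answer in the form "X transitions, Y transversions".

2 transitions, 2 transversions

Mismatches (1-based):
base 2: G→A (purine→purine, transition)
base 4: C→G (pyrimidine→purine, transversion)
base 6: A→C (purine→pyrimidine, transversion)
base 10: G→A (purine→purine, transition)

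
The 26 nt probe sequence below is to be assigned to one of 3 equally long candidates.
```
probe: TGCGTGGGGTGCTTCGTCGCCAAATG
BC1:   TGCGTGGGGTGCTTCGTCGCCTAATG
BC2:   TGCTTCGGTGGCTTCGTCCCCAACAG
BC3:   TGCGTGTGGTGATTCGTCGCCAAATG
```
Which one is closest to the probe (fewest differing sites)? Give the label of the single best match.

BC1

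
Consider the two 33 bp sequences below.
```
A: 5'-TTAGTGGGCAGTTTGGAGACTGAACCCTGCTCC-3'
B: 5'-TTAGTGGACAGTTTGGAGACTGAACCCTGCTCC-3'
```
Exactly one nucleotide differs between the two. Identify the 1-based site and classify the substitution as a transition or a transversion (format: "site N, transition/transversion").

Site 8 changes G→A. G is a purine and A is a purine, so this is a transition.

site 8, transition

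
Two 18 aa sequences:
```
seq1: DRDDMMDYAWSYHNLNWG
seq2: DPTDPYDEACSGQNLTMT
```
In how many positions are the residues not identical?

11

Comparing position by position, 11 positions differ: 2 (R/P), 3 (D/T), 5 (M/P), 6 (M/Y), 8 (Y/E), 10 (W/C), 12 (Y/G), 13 (H/Q), 16 (N/T), 17 (W/M), 18 (G/T).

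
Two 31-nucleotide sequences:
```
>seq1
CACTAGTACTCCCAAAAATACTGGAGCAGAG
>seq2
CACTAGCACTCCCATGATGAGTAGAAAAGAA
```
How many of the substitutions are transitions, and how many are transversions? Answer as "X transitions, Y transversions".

5 transitions, 5 transversions

Transitions (purine↔purine or pyrimidine↔pyrimidine): 7 T→C, 16 A→G, 23 G→A, 26 G→A, 31 G→A.
Transversions (purine↔pyrimidine): 15 A→T, 18 A→T, 19 T→G, 21 C→G, 27 C→A.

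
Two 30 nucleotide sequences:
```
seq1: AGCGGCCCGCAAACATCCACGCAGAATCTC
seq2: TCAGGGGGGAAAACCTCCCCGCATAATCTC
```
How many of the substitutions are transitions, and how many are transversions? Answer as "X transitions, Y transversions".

0 transitions, 10 transversions

Mismatches (1-based):
position 1: A→T (purine→pyrimidine, transversion)
position 2: G→C (purine→pyrimidine, transversion)
position 3: C→A (pyrimidine→purine, transversion)
position 6: C→G (pyrimidine→purine, transversion)
position 7: C→G (pyrimidine→purine, transversion)
position 8: C→G (pyrimidine→purine, transversion)
position 10: C→A (pyrimidine→purine, transversion)
position 15: A→C (purine→pyrimidine, transversion)
position 19: A→C (purine→pyrimidine, transversion)
position 24: G→T (purine→pyrimidine, transversion)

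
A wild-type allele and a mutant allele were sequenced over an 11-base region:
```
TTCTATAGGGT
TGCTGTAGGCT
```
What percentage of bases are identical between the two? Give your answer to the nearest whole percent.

3 positions differ (2, 5, 10), so 8 of 11 match: 8/11 = 72.73%.

73%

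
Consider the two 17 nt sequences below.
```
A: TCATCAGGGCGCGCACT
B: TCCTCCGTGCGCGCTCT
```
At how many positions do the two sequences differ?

4

Mismatches (1-based): position 3: A→C; position 6: A→C; position 8: G→T; position 15: A→T.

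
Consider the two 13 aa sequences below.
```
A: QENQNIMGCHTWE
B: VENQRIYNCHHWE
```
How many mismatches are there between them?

5

Mismatches (1-based): residue 1: Q→V; residue 5: N→R; residue 7: M→Y; residue 8: G→N; residue 11: T→H.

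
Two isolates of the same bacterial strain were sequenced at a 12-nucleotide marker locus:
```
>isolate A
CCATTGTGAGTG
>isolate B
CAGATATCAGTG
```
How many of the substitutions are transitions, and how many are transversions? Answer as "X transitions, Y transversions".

2 transitions, 3 transversions

Transitions (purine↔purine or pyrimidine↔pyrimidine): 3 A→G, 6 G→A.
Transversions (purine↔pyrimidine): 2 C→A, 4 T→A, 8 G→C.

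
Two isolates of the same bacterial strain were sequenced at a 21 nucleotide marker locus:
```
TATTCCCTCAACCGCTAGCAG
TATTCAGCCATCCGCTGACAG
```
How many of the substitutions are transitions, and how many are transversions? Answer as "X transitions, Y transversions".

3 transitions, 3 transversions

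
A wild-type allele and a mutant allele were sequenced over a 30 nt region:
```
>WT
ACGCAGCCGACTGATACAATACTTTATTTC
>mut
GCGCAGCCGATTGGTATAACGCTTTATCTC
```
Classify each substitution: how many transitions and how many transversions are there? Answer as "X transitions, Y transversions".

7 transitions, 0 transversions

Transitions (purine↔purine or pyrimidine↔pyrimidine): 1 A→G, 11 C→T, 14 A→G, 17 C→T, 20 T→C, 21 A→G, 28 T→C.
Transversions (purine↔pyrimidine): none.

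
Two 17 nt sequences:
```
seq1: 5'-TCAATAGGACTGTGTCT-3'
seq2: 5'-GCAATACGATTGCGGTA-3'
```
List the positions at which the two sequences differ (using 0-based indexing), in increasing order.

0, 6, 9, 12, 14, 15, 16

Scanning 0-based: 0: T/G; 6: G/C; 9: C/T; 12: T/C; 14: T/G; 15: C/T; 16: T/A.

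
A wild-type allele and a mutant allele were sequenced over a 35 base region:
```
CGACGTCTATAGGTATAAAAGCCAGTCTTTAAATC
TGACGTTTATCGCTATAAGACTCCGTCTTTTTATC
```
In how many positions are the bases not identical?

Comparing position by position, 10 positions differ: 1 (C/T), 7 (C/T), 11 (A/C), 13 (G/C), 19 (A/G), 21 (G/C), 22 (C/T), 24 (A/C), 31 (A/T), 32 (A/T).

10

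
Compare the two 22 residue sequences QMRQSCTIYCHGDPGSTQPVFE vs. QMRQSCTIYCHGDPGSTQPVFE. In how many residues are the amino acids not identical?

0

The two sequences are identical at every position.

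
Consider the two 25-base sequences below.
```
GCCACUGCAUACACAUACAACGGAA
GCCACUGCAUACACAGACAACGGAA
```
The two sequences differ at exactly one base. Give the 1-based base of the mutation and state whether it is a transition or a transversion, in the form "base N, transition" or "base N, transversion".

base 16, transversion

The sequences differ only at base 16: U→G (pyrimidine→purine), a transversion.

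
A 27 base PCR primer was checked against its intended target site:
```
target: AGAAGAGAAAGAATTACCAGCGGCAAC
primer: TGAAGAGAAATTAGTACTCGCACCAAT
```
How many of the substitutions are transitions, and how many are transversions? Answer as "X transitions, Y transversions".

3 transitions, 6 transversions

Transitions (purine↔purine or pyrimidine↔pyrimidine): 18 C→T, 22 G→A, 27 C→T.
Transversions (purine↔pyrimidine): 1 A→T, 11 G→T, 12 A→T, 14 T→G, 19 A→C, 23 G→C.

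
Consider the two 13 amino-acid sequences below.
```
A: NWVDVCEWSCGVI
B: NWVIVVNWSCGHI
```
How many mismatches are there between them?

4

Comparing position by position, 4 positions differ: 4 (D/I), 6 (C/V), 7 (E/N), 12 (V/H).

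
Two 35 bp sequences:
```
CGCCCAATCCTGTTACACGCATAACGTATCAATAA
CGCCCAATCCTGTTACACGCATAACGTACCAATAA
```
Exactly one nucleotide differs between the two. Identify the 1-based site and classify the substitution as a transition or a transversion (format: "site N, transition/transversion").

Site 29 changes T→C. T is a pyrimidine and C is a pyrimidine, so this is a transition.

site 29, transition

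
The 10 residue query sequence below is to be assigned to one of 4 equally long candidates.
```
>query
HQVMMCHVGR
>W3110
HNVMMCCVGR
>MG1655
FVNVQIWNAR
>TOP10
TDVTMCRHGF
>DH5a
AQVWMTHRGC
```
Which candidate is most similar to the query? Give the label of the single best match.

Hamming distances to query — W3110: 2; MG1655: 9; TOP10: 6; DH5a: 5.
Smallest is W3110 with 2 mismatches.

W3110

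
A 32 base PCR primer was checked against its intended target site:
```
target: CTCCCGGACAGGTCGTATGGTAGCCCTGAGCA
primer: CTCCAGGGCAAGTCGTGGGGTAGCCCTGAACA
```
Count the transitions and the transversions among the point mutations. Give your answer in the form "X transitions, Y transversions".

4 transitions, 2 transversions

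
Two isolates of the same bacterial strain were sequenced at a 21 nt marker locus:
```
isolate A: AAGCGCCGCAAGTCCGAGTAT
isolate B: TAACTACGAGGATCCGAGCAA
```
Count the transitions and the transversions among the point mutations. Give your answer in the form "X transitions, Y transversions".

5 transitions, 5 transversions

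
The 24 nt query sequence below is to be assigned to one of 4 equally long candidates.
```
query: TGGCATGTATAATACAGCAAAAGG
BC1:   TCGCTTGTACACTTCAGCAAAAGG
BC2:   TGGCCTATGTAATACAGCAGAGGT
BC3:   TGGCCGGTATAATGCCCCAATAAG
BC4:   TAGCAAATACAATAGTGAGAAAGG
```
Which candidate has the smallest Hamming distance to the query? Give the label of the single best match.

BC1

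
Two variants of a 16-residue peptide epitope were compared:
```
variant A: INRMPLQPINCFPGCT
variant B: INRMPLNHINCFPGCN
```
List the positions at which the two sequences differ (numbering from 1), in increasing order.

7, 8, 16

Differences at position 7 (Q→N), position 8 (P→H), position 16 (T→N).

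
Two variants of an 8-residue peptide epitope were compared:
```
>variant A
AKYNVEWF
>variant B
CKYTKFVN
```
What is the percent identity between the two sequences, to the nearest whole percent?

25%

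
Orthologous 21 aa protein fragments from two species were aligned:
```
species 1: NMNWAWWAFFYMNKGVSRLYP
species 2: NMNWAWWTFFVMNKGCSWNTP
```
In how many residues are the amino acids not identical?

Mismatches (1-based): residue 8: A→T; residue 11: Y→V; residue 16: V→C; residue 18: R→W; residue 19: L→N; residue 20: Y→T.

6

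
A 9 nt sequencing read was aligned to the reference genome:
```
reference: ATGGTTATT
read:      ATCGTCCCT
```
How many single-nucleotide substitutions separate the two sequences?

The sequences differ at bases 3, 6, 7, 8 (1-based) — 4 in total.

4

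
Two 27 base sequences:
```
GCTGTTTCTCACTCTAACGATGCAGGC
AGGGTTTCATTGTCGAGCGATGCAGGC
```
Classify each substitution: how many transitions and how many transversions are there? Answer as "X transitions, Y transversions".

3 transitions, 6 transversions

Mismatches (1-based):
base 1: G→A (purine→purine, transition)
base 2: C→G (pyrimidine→purine, transversion)
base 3: T→G (pyrimidine→purine, transversion)
base 9: T→A (pyrimidine→purine, transversion)
base 10: C→T (pyrimidine→pyrimidine, transition)
base 11: A→T (purine→pyrimidine, transversion)
base 12: C→G (pyrimidine→purine, transversion)
base 15: T→G (pyrimidine→purine, transversion)
base 17: A→G (purine→purine, transition)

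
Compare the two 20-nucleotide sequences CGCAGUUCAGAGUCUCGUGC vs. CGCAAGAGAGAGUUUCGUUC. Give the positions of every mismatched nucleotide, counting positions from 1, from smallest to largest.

Scanning 1-based: 5: G/A; 6: U/G; 7: U/A; 8: C/G; 14: C/U; 19: G/U.

5, 6, 7, 8, 14, 19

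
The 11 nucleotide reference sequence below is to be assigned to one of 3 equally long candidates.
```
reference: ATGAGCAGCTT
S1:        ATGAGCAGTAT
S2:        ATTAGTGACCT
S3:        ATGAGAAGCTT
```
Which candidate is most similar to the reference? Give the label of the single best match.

Hamming distances to reference — S1: 2; S2: 5; S3: 1.
Smallest is S3 with 1 mismatch.

S3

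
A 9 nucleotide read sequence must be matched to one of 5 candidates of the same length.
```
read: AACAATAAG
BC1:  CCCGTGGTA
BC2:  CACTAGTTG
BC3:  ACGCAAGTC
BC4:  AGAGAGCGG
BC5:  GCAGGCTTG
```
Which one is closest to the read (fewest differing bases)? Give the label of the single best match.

Hamming distances to read — BC1: 8; BC2: 5; BC3: 7; BC4: 6; BC5: 8.
Smallest is BC2 with 5 mismatches.

BC2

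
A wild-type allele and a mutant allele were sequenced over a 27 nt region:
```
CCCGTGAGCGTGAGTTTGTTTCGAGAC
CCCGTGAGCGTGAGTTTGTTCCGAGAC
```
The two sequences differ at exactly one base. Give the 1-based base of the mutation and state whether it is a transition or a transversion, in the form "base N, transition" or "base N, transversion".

Base 21 changes T→C. T is a pyrimidine and C is a pyrimidine, so this is a transition.

base 21, transition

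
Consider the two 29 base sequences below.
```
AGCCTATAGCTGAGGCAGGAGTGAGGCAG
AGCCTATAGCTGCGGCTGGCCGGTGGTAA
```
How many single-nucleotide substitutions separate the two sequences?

8

The sequences differ at sites 13, 17, 20, 21, 22, 24, 27, 29 (1-based) — 8 in total.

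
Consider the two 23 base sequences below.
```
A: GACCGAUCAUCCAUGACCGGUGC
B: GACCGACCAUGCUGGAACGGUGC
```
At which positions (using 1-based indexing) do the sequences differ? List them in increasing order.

Scanning 1-based: 7: U/C; 11: C/G; 13: A/U; 14: U/G; 17: C/A.

7, 11, 13, 14, 17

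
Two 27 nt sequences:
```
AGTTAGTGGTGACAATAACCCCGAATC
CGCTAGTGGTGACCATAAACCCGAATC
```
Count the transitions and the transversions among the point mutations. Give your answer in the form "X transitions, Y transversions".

1 transition, 3 transversions

Mismatches (1-based):
base 1: A→C (purine→pyrimidine, transversion)
base 3: T→C (pyrimidine→pyrimidine, transition)
base 14: A→C (purine→pyrimidine, transversion)
base 19: C→A (pyrimidine→purine, transversion)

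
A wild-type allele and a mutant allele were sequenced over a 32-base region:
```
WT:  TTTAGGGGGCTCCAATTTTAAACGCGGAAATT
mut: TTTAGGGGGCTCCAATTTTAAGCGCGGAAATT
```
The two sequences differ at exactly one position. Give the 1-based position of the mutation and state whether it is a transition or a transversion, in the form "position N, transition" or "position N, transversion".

The sequences differ only at position 22: A→G (purine→purine), a transition.

position 22, transition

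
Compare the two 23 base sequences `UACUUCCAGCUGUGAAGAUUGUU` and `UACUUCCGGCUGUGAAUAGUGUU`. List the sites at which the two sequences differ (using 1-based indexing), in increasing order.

8, 17, 19

Scanning 1-based: 8: A/G; 17: G/U; 19: U/G.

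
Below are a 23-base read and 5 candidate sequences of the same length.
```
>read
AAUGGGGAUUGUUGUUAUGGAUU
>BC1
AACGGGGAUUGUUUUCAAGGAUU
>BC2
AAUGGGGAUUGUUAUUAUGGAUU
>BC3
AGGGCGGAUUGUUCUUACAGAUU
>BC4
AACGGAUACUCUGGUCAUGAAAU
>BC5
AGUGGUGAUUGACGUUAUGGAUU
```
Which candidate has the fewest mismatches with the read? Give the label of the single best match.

BC1 differs at 4 positions; BC2 differs at 1 position; BC3 differs at 6 positions; BC4 differs at 9 positions; BC5 differs at 4 positions. The closest is BC2.

BC2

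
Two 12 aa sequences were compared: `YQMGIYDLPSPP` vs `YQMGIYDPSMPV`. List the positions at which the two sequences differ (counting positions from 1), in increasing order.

8, 9, 10, 12

Scanning 1-based: 8: L/P; 9: P/S; 10: S/M; 12: P/V.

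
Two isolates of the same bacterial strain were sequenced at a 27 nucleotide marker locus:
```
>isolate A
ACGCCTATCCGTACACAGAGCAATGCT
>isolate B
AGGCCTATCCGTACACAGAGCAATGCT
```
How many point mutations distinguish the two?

1

Comparing position by position, 1 site differs: 2 (C/G).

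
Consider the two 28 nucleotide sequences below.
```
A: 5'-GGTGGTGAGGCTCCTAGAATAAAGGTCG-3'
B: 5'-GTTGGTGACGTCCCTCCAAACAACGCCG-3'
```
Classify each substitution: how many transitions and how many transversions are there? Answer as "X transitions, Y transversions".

3 transitions, 7 transversions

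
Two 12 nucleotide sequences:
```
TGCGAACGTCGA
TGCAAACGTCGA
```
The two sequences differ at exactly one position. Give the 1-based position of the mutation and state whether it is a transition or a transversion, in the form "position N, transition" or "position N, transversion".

position 4, transition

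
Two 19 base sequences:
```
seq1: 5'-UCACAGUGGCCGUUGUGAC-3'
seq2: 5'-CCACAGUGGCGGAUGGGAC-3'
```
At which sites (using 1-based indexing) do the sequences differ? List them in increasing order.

1, 11, 13, 16

Differences at site 1 (U→C), site 11 (C→G), site 13 (U→A), site 16 (U→G).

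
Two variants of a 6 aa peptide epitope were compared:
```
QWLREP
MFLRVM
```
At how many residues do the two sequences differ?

4

Mismatches (1-based): residue 1: Q→M; residue 2: W→F; residue 5: E→V; residue 6: P→M.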